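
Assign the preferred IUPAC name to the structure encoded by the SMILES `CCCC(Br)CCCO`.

The longest chain bearing the –OH group is 7 carbons long (heptane).
The highest-priority functional group is an alcohol (–OH), so the name ends in -ol.
Choose the numbering such that numbering from this end puts the hydroxyl group at C-1 rather than C-7.
That gives the hydroxyl at C-1; a bromo group at C-4.
The name is 4-bromoheptan-1-ol.

4-bromoheptan-1-ol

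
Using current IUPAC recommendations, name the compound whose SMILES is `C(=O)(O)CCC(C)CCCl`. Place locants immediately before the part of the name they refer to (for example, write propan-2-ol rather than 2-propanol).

The longest chain bearing the –COOH group is 6 carbons long (hexane).
The highest-priority functional group is a carboxylic acid (terminal –COOH), so the name ends in -oic acid.
The numbering direction is chosen so that the carboxylic acid carbon is C-1 by definition.
With this numbering: a chloro group at C-6; a methyl group at C-4.
The substituents are ordered alphabetically, ignoring any di-/tri- multipliers.
Putting it together: 6-chloro-4-methylhexanoic acid.

6-chloro-4-methylhexanoic acid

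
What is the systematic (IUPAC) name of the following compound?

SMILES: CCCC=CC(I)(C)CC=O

Counting along the main chain through the –CHO group and the multiple bond gives 8 carbons: the parent is octane.
An aldehyde (terminal –CHO) is the principal characteristic group, giving the suffix -al.
A C=C double bond in the chain gives the infix -ene-.
Number the chain so that the aldehyde carbon is C-1 by definition.
That gives the double bond between C-4 and C-5; an iodo group at C-3; a methyl group at C-3.
The substituents are ordered alphabetically, ignoring any di-/tri- multipliers.
The name is 3-iodo-3-methyloct-4-enal.

3-iodo-3-methyloct-4-enal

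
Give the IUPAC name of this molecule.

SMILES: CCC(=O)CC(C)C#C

Counting along the main chain through the carbonyl and the multiple bond gives 7 carbons: the parent is heptane.
The principal characteristic group is a ketone (C=O on an internal carbon), named with the suffix -one.
There is one C≡C triple bond, indicated by the ending -yne.
Choose the numbering such that numbering from this end puts the carbonyl group at C-3 rather than C-5.
This places the carbonyl at C-3; the triple bond between C-6 and C-7; a methyl group at C-5.
The name is 5-methylhept-6-yn-3-one.

5-methylhept-6-yn-3-one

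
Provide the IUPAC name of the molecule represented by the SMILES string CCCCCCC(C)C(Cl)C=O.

The longest carbon chain that includes the –CHO group has 9 carbons, so the parent hydride is nonane.
The principal characteristic group is an aldehyde (terminal –CHO), named with the suffix -al.
The numbering direction is chosen so that the aldehyde carbon is C-1 by definition.
That gives a chloro group at C-2; a methyl group at C-3.
Substituent prefixes are cited in alphabetical order (multiplying prefixes like di-/tri- are ignored for ordering).
The name is 2-chloro-3-methylnonanal.

2-chloro-3-methylnonanal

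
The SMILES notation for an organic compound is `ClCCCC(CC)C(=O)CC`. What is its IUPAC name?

7-chloro-4-ethylheptan-3-one

Counting along the main chain through the carbonyl gives 7 carbons: the parent is heptane.
The principal characteristic group is a ketone (C=O on an internal carbon), named with the suffix -one.
Number the chain so that numbering from this end puts the carbonyl group at C-3 rather than C-5.
That gives the carbonyl at C-3; a chloro group at C-7; an ethyl group at C-4.
The substituents are ordered alphabetically, ignoring any di-/tri- multipliers.
Putting it together: 7-chloro-4-ethylheptan-3-one.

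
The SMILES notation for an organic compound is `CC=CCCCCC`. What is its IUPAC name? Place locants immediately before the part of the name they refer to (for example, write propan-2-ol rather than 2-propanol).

oct-2-ene

The longest chain bearing the multiple bond is 8 carbons long (octane).
There is one C=C double bond, indicated by the ending -ene.
Number the chain so that numbering from this end puts the double bond at C-2 rather than C-6.
That gives the double bond between C-2 and C-3.
Putting it together: oct-2-ene.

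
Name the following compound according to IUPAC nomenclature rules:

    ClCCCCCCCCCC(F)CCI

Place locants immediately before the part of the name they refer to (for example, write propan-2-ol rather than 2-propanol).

12-chloro-3-fluoro-1-iodododecane

The longest carbon chain is 12 atoms: the parent is dodecane.
Number the chain so that the substituent locant set {1,3,12} is lower than {1,10,12} at the first point of difference.
This places a chloro group at C-12; a fluoro group at C-3; an iodo group at C-1.
Prefixes are listed alphabetically: chloro, fluoro, iodo.
The name is 12-chloro-3-fluoro-1-iodododecane.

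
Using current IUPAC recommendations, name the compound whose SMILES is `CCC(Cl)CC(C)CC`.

The parent chain contains 7 carbons (heptane).
Number the chain so that the locant sets are identical either way, so the alphabetically earlier chloro substituent takes the lower locant (3 rather than 5).
With this numbering: a chloro group at C-3; a methyl group at C-5.
Substituent prefixes are cited in alphabetical order (multiplying prefixes like di-/tri- are ignored for ordering).
Putting it together: 3-chloro-5-methylheptane.

3-chloro-5-methylheptane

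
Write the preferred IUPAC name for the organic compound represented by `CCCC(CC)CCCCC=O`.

The longest carbon chain that includes the –CHO group has 9 carbons, so the parent hydride is nonane.
The principal characteristic group is an aldehyde (terminal –CHO), named with the suffix -al.
Number the chain so that the aldehyde carbon is C-1 by definition.
With this numbering: an ethyl group at C-6.
Putting it together: 6-ethylnonanal.

6-ethylnonanal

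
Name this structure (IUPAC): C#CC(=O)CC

pent-1-yn-3-one

The longest chain bearing the carbonyl and the multiple bond is 5 carbons long (pentane).
The highest-priority functional group is a ketone (C=O on an internal carbon), so the name ends in -one.
The chain contains a C≡C triple bond, so the unsaturation ending is -yne.
The numbering direction is chosen so that numbering from this end puts the triple bond at C-1 rather than C-4.
With this numbering: the carbonyl at C-3; the triple bond between C-1 and C-2.
The name is pent-1-yn-3-one.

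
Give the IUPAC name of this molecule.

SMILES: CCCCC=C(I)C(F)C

2-fluoro-3-iodooct-3-ene

The longest carbon chain that includes the multiple bond has 8 carbons, so the parent hydride is octane.
There is one C=C double bond, indicated by the ending -ene.
Number the chain so that numbering from this end puts the double bond at C-3 rather than C-5.
That gives the double bond between C-3 and C-4; a fluoro group at C-2; an iodo group at C-3.
Substituent prefixes are cited in alphabetical order (multiplying prefixes like di-/tri- are ignored for ordering).
The name is 2-fluoro-3-iodooct-3-ene.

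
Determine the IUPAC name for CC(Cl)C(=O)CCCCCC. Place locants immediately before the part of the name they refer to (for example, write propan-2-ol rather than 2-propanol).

The longest chain bearing the carbonyl is 9 carbons long (nonane).
A ketone (C=O on an internal carbon) is the principal characteristic group, giving the suffix -one.
The numbering direction is chosen so that numbering from this end puts the carbonyl group at C-3 rather than C-7.
That gives the carbonyl at C-3; a chloro group at C-2.
The name is 2-chlorononan-3-one.

2-chlorononan-3-one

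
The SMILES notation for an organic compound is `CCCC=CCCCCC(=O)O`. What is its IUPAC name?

Counting along the main chain through the –COOH group and the multiple bond gives 10 carbons: the parent is decane.
The highest-priority functional group is a carboxylic acid (terminal –COOH), so the name ends in -oic acid.
A C=C double bond in the chain gives the infix -ene-.
The numbering direction is chosen so that the carboxylic acid carbon is C-1 by definition.
With this numbering: the double bond between C-6 and C-7.
The name is dec-6-enoic acid.

dec-6-enoic acid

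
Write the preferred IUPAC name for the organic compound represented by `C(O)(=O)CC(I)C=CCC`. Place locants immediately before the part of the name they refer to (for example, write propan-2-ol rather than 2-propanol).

Counting along the main chain through the –COOH group and the multiple bond gives 7 carbons: the parent is heptane.
The highest-priority functional group is a carboxylic acid (terminal –COOH), so the name ends in -oic acid.
There is one C=C double bond, indicated by the ending -ene.
Number the chain so that the carboxylic acid carbon is C-1 by definition.
This places the double bond between C-4 and C-5; an iodo group at C-3.
The name is 3-iodohept-4-enoic acid.

3-iodohept-4-enoic acid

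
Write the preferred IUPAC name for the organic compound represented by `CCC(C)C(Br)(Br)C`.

2,2-dibromo-3-methylpentane

The longest continuous carbon chain has 5 atoms, so the parent hydride is pentane.
The numbering direction is chosen so that the substituent locant set {2,2,3} is lower than {3,4,4} at the first point of difference.
With this numbering: two bromo groups at C-2; a methyl group at C-3.
The substituents are ordered alphabetically, ignoring any di-/tri- multipliers.
Assembling the pieces gives 2,2-dibromo-3-methylpentane.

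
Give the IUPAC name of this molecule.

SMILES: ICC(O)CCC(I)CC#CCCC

Counting along the main chain through the –OH group and the multiple bond gives 11 carbons: the parent is undecane.
The principal characteristic group is an alcohol (–OH), named with the suffix -ol.
A C≡C triple bond in the chain gives the infix -yne-.
Choose the numbering such that numbering from this end puts the hydroxyl group at C-2 rather than C-10.
With this numbering: the hydroxyl at C-2; the triple bond between C-7 and C-8; iodo groups at C-1 and C-5.
Assembling the pieces gives 1,5-diiodoundec-7-yn-2-ol.

1,5-diiodoundec-7-yn-2-ol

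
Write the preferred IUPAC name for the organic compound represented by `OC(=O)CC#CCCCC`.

Counting along the main chain through the –COOH group and the multiple bond gives 8 carbons: the parent is octane.
The principal characteristic group is a carboxylic acid (terminal –COOH), named with the suffix -oic acid.
The chain contains a C≡C triple bond, so the unsaturation ending is -yne.
Choose the numbering such that the carboxylic acid carbon is C-1 by definition.
That gives the triple bond between C-3 and C-4.
Assembling the pieces gives oct-3-ynoic acid.

oct-3-ynoic acid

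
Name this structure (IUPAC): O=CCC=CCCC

Counting along the main chain through the –CHO group and the multiple bond gives 7 carbons: the parent is heptane.
An aldehyde (terminal –CHO) is the principal characteristic group, giving the suffix -al.
There is one C=C double bond, indicated by the ending -ene.
Choose the numbering such that the aldehyde carbon is C-1 by definition.
That gives the double bond between C-3 and C-4.
Putting it together: hept-3-enal.

hept-3-enal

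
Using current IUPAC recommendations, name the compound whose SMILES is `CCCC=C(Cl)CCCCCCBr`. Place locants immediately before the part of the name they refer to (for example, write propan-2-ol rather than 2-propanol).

11-bromo-5-chloroundec-4-ene

The longest chain bearing the multiple bond is 11 carbons long (undecane).
A C=C double bond in the chain gives the infix -ene-.
The numbering direction is chosen so that numbering from this end puts the double bond at C-4 rather than C-7.
That gives the double bond between C-4 and C-5; a bromo group at C-11; a chloro group at C-5.
The substituents are ordered alphabetically, ignoring any di-/tri- multipliers.
Assembling the pieces gives 11-bromo-5-chloroundec-4-ene.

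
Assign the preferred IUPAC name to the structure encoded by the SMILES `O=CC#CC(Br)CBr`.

4,5-dibromopent-2-ynal

Counting along the main chain through the –CHO group and the multiple bond gives 5 carbons: the parent is pentane.
An aldehyde (terminal –CHO) is the principal characteristic group, giving the suffix -al.
The chain contains a C≡C triple bond, so the unsaturation ending is -yne.
The numbering direction is chosen so that the aldehyde carbon is C-1 by definition.
This places the triple bond between C-2 and C-3; bromo groups at C-4 and C-5.
Assembling the pieces gives 4,5-dibromopent-2-ynal.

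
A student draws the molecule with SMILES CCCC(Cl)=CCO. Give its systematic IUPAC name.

3-chlorohex-2-en-1-ol

The longest carbon chain that includes the –OH group and the multiple bond has 6 carbons, so the parent hydride is hexane.
The principal characteristic group is an alcohol (–OH), named with the suffix -ol.
There is one C=C double bond, indicated by the ending -ene.
The numbering direction is chosen so that numbering from this end puts the hydroxyl group at C-1 rather than C-6.
With this numbering: the hydroxyl at C-1; the double bond between C-2 and C-3; a chloro group at C-3.
The name is 3-chlorohex-2-en-1-ol.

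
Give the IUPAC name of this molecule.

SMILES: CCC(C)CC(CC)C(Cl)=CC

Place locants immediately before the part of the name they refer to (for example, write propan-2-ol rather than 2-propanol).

Counting along the main chain through the multiple bond gives 8 carbons: the parent is octane.
The chain contains a C=C double bond, so the unsaturation ending is -ene.
The numbering direction is chosen so that numbering from this end puts the double bond at C-2 rather than C-6.
With this numbering: the double bond between C-2 and C-3; a chloro group at C-3; an ethyl group at C-4; a methyl group at C-6.
Prefixes are listed alphabetically: chloro, ethyl, methyl.
The name is 3-chloro-4-ethyl-6-methyloct-2-ene.

3-chloro-4-ethyl-6-methyloct-2-ene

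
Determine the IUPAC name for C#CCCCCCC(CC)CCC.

8-ethylundec-1-yne

The longest chain bearing the multiple bond is 11 carbons long (undecane).
A C≡C triple bond in the chain gives the infix -yne-.
Number the chain so that numbering from this end puts the triple bond at C-1 rather than C-10.
That gives the triple bond between C-1 and C-2; an ethyl group at C-8.
Putting it together: 8-ethylundec-1-yne.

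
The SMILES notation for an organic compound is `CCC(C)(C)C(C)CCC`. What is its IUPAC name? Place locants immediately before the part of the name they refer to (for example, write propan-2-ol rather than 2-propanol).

3,3,4-trimethylheptane

The parent chain contains 7 carbons (heptane).
Number the chain so that the substituent locant set {3,3,4} is lower than {4,5,5} at the first point of difference.
That gives methyl groups at C-3 (×2) and C-4.
The name is 3,3,4-trimethylheptane.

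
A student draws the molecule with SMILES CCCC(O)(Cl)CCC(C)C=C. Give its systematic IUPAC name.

4-chloro-7-methylnon-8-en-4-ol

Counting along the main chain through the –OH group and the multiple bond gives 9 carbons: the parent is nonane.
The principal characteristic group is an alcohol (–OH), named with the suffix -ol.
A C=C double bond in the chain gives the infix -ene-.
The numbering direction is chosen so that numbering from this end puts the hydroxyl group at C-4 rather than C-6.
That gives the hydroxyl at C-4; the double bond between C-8 and C-9; a chloro group at C-4; a methyl group at C-7.
Substituent prefixes are cited in alphabetical order (multiplying prefixes like di-/tri- are ignored for ordering).
Putting it together: 4-chloro-7-methylnon-8-en-4-ol.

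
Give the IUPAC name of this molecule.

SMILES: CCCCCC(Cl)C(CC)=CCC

5-chloro-4-ethyldec-3-ene

The longest chain bearing the multiple bond is 10 carbons long (decane).
A C=C double bond in the chain gives the infix -ene-.
Choose the numbering such that numbering from this end puts the double bond at C-3 rather than C-7.
With this numbering: the double bond between C-3 and C-4; a chloro group at C-5; an ethyl group at C-4.
Prefixes are listed alphabetically: chloro, ethyl.
The name is 5-chloro-4-ethyldec-3-ene.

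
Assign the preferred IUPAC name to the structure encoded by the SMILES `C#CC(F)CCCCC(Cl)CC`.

8-chloro-3-fluorodec-1-yne

The longest carbon chain that includes the multiple bond has 10 carbons, so the parent hydride is decane.
A C≡C triple bond in the chain gives the infix -yne-.
Choose the numbering such that numbering from this end puts the triple bond at C-1 rather than C-9.
This places the triple bond between C-1 and C-2; a chloro group at C-8; a fluoro group at C-3.
Substituent prefixes are cited in alphabetical order (multiplying prefixes like di-/tri- are ignored for ordering).
Putting it together: 8-chloro-3-fluorodec-1-yne.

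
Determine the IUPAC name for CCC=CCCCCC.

The longest carbon chain that includes the multiple bond has 9 carbons, so the parent hydride is nonane.
There is one C=C double bond, indicated by the ending -ene.
Choose the numbering such that numbering from this end puts the double bond at C-3 rather than C-6.
This places the double bond between C-3 and C-4.
Putting it together: non-3-ene.

non-3-ene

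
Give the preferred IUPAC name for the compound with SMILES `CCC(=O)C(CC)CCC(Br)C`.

7-bromo-4-ethyloctan-3-one

The longest carbon chain that includes the carbonyl has 8 carbons, so the parent hydride is octane.
The highest-priority functional group is a ketone (C=O on an internal carbon), so the name ends in -one.
Number the chain so that numbering from this end puts the carbonyl group at C-3 rather than C-6.
That gives the carbonyl at C-3; a bromo group at C-7; an ethyl group at C-4.
Substituent prefixes are cited in alphabetical order (multiplying prefixes like di-/tri- are ignored for ordering).
Putting it together: 7-bromo-4-ethyloctan-3-one.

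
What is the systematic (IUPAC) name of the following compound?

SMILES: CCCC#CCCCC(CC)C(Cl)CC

10-chloro-9-ethyldodec-4-yne

The longest chain bearing the multiple bond is 12 carbons long (dodecane).
There is one C≡C triple bond, indicated by the ending -yne.
Choose the numbering such that numbering from this end puts the triple bond at C-4 rather than C-8.
With this numbering: the triple bond between C-4 and C-5; a chloro group at C-10; an ethyl group at C-9.
Substituent prefixes are cited in alphabetical order (multiplying prefixes like di-/tri- are ignored for ordering).
Assembling the pieces gives 10-chloro-9-ethyldodec-4-yne.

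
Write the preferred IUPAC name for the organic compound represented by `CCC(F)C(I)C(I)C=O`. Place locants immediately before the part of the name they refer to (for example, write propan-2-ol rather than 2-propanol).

Counting along the main chain through the –CHO group gives 6 carbons: the parent is hexane.
The principal characteristic group is an aldehyde (terminal –CHO), named with the suffix -al.
The numbering direction is chosen so that the aldehyde carbon is C-1 by definition.
This places a fluoro group at C-4; iodo groups at C-2 and C-3.
Prefixes are listed alphabetically: fluoro, iodo.
Putting it together: 4-fluoro-2,3-diiodohexanal.

4-fluoro-2,3-diiodohexanal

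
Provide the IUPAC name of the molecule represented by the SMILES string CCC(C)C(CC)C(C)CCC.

4-ethyl-3,5-dimethyloctane

The longest continuous carbon chain has 8 atoms, so the parent hydride is octane.
Number the chain so that the substituent locant set {3,4,5} is lower than {4,5,6} at the first point of difference.
That gives an ethyl group at C-4; methyl groups at C-3 and C-5.
Substituent prefixes are cited in alphabetical order (multiplying prefixes like di-/tri- are ignored for ordering).
Putting it together: 4-ethyl-3,5-dimethyloctane.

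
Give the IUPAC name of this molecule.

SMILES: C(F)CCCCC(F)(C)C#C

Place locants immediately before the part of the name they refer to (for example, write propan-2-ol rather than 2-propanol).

3,8-difluoro-3-methyloct-1-yne

Counting along the main chain through the multiple bond gives 8 carbons: the parent is octane.
A C≡C triple bond in the chain gives the infix -yne-.
Choose the numbering such that numbering from this end puts the triple bond at C-1 rather than C-7.
With this numbering: the triple bond between C-1 and C-2; fluoro groups at C-3 and C-8; a methyl group at C-3.
Substituent prefixes are cited in alphabetical order (multiplying prefixes like di-/tri- are ignored for ordering).
The name is 3,8-difluoro-3-methyloct-1-yne.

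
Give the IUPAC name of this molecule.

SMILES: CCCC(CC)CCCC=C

6-ethylnon-1-ene

The longest carbon chain that includes the multiple bond has 9 carbons, so the parent hydride is nonane.
A C=C double bond in the chain gives the infix -ene-.
The numbering direction is chosen so that numbering from this end puts the double bond at C-1 rather than C-8.
With this numbering: the double bond between C-1 and C-2; an ethyl group at C-6.
Putting it together: 6-ethylnon-1-ene.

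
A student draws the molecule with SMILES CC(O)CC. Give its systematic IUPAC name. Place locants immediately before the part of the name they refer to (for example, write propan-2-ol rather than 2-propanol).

Counting along the main chain through the –OH group gives 4 carbons: the parent is butane.
The highest-priority functional group is an alcohol (–OH), so the name ends in -ol.
The numbering direction is chosen so that numbering from this end puts the hydroxyl group at C-2 rather than C-3.
That gives the hydroxyl at C-2.
Assembling the pieces gives butan-2-ol.

butan-2-ol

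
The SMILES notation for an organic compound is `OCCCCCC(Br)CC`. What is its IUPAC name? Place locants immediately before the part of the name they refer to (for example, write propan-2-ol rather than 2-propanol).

The longest carbon chain that includes the –OH group has 8 carbons, so the parent hydride is octane.
The principal characteristic group is an alcohol (–OH), named with the suffix -ol.
Choose the numbering such that numbering from this end puts the hydroxyl group at C-1 rather than C-8.
That gives the hydroxyl at C-1; a bromo group at C-6.
Putting it together: 6-bromooctan-1-ol.

6-bromooctan-1-ol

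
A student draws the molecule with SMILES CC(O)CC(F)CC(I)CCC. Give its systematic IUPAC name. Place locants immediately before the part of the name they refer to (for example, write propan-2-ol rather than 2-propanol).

4-fluoro-6-iodononan-2-ol

Counting along the main chain through the –OH group gives 9 carbons: the parent is nonane.
An alcohol (–OH) is the principal characteristic group, giving the suffix -ol.
The numbering direction is chosen so that numbering from this end puts the hydroxyl group at C-2 rather than C-8.
With this numbering: the hydroxyl at C-2; a fluoro group at C-4; an iodo group at C-6.
Substituent prefixes are cited in alphabetical order (multiplying prefixes like di-/tri- are ignored for ordering).
The name is 4-fluoro-6-iodononan-2-ol.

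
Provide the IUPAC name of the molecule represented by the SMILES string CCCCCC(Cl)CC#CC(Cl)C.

2,6-dichloroundec-3-yne

Counting along the main chain through the multiple bond gives 11 carbons: the parent is undecane.
The chain contains a C≡C triple bond, so the unsaturation ending is -yne.
Number the chain so that numbering from this end puts the triple bond at C-3 rather than C-8.
That gives the triple bond between C-3 and C-4; chloro groups at C-2 and C-6.
Putting it together: 2,6-dichloroundec-3-yne.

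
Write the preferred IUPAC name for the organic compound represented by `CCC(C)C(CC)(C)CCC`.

4-ethyl-3,4-dimethylheptane

The longest carbon chain is 7 atoms: the parent is heptane.
Number the chain so that the substituent locant set {3,4,4} is lower than {4,4,5} at the first point of difference.
This places an ethyl group at C-4; methyl groups at C-3 and C-4.
The substituents are ordered alphabetically, ignoring any di-/tri- multipliers.
Assembling the pieces gives 4-ethyl-3,4-dimethylheptane.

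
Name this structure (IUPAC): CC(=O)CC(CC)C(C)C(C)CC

Counting along the main chain through the carbonyl gives 8 carbons: the parent is octane.
The principal characteristic group is a ketone (C=O on an internal carbon), named with the suffix -one.
Choose the numbering such that numbering from this end puts the carbonyl group at C-2 rather than C-7.
With this numbering: the carbonyl at C-2; an ethyl group at C-4; methyl groups at C-5 and C-6.
Substituent prefixes are cited in alphabetical order (multiplying prefixes like di-/tri- are ignored for ordering).
Putting it together: 4-ethyl-5,6-dimethyloctan-2-one.

4-ethyl-5,6-dimethyloctan-2-one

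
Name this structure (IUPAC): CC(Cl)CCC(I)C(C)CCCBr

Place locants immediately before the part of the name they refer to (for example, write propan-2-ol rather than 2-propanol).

The parent chain contains 9 carbons (nonane).
Choose the numbering such that the substituent locant set {1,4,5,8} is lower than {2,5,6,9} at the first point of difference.
This places a bromo group at C-1; a chloro group at C-8; an iodo group at C-5; a methyl group at C-4.
Prefixes are listed alphabetically: bromo, chloro, iodo, methyl.
Assembling the pieces gives 1-bromo-8-chloro-5-iodo-4-methylnonane.

1-bromo-8-chloro-5-iodo-4-methylnonane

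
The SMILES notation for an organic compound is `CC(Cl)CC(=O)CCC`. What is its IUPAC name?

2-chloroheptan-4-one

Counting along the main chain through the carbonyl gives 7 carbons: the parent is heptane.
The principal characteristic group is a ketone (C=O on an internal carbon), named with the suffix -one.
The numbering direction is chosen so that the substituent locant set {2} is lower than {6} at the first point of difference.
This places the carbonyl at C-4; a chloro group at C-2.
Assembling the pieces gives 2-chloroheptan-4-one.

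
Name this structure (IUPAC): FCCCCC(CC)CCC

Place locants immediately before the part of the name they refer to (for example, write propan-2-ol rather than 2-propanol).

The parent chain contains 8 carbons (octane).
Choose the numbering such that the substituent locant set {1,5} is lower than {4,8} at the first point of difference.
That gives an ethyl group at C-5; a fluoro group at C-1.
Prefixes are listed alphabetically: ethyl, fluoro.
The name is 5-ethyl-1-fluorooctane.

5-ethyl-1-fluorooctane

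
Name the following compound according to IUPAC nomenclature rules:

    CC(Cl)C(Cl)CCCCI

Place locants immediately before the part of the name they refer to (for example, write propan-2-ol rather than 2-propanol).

The parent chain contains 7 carbons (heptane).
Number the chain so that the substituent locant set {1,5,6} is lower than {2,3,7} at the first point of difference.
With this numbering: chloro groups at C-5 and C-6; an iodo group at C-1.
Substituent prefixes are cited in alphabetical order (multiplying prefixes like di-/tri- are ignored for ordering).
The name is 5,6-dichloro-1-iodoheptane.

5,6-dichloro-1-iodoheptane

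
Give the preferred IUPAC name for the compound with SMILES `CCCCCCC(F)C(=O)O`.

Counting along the main chain through the –COOH group gives 8 carbons: the parent is octane.
The highest-priority functional group is a carboxylic acid (terminal –COOH), so the name ends in -oic acid.
Choose the numbering such that the carboxylic acid carbon is C-1 by definition.
That gives a fluoro group at C-2.
Putting it together: 2-fluorooctanoic acid.

2-fluorooctanoic acid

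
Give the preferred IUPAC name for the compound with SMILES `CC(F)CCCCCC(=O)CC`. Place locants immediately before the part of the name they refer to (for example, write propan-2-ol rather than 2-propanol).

9-fluorodecan-3-one

The longest chain bearing the carbonyl is 10 carbons long (decane).
The highest-priority functional group is a ketone (C=O on an internal carbon), so the name ends in -one.
Choose the numbering such that numbering from this end puts the carbonyl group at C-3 rather than C-8.
With this numbering: the carbonyl at C-3; a fluoro group at C-9.
Assembling the pieces gives 9-fluorodecan-3-one.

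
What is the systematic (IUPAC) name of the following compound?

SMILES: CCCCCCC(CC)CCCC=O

The longest chain bearing the –CHO group is 11 carbons long (undecane).
The principal characteristic group is an aldehyde (terminal –CHO), named with the suffix -al.
The numbering direction is chosen so that the aldehyde carbon is C-1 by definition.
This places an ethyl group at C-5.
The name is 5-ethylundecanal.

5-ethylundecanal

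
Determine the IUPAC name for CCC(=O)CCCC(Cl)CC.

7-chlorononan-3-one

Counting along the main chain through the carbonyl gives 9 carbons: the parent is nonane.
The highest-priority functional group is a ketone (C=O on an internal carbon), so the name ends in -one.
Choose the numbering such that numbering from this end puts the carbonyl group at C-3 rather than C-7.
This places the carbonyl at C-3; a chloro group at C-7.
Putting it together: 7-chlorononan-3-one.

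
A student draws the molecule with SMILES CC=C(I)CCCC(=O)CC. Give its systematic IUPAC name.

7-iodonon-7-en-3-one

Counting along the main chain through the carbonyl and the multiple bond gives 9 carbons: the parent is nonane.
The highest-priority functional group is a ketone (C=O on an internal carbon), so the name ends in -one.
The chain contains a C=C double bond, so the unsaturation ending is -ene.
Number the chain so that numbering from this end puts the carbonyl group at C-3 rather than C-7.
With this numbering: the carbonyl at C-3; the double bond between C-7 and C-8; an iodo group at C-7.
Assembling the pieces gives 7-iodonon-7-en-3-one.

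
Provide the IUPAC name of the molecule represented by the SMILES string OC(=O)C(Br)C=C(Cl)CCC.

The longest carbon chain that includes the –COOH group and the multiple bond has 7 carbons, so the parent hydride is heptane.
The highest-priority functional group is a carboxylic acid (terminal –COOH), so the name ends in -oic acid.
There is one C=C double bond, indicated by the ending -ene.
The numbering direction is chosen so that the carboxylic acid carbon is C-1 by definition.
That gives the double bond between C-3 and C-4; a bromo group at C-2; a chloro group at C-4.
Substituent prefixes are cited in alphabetical order (multiplying prefixes like di-/tri- are ignored for ordering).
The name is 2-bromo-4-chlorohept-3-enoic acid.

2-bromo-4-chlorohept-3-enoic acid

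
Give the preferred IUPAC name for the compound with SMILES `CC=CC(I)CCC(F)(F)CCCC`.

7,7-difluoro-4-iodoundec-2-ene

The longest chain bearing the multiple bond is 11 carbons long (undecane).
A C=C double bond in the chain gives the infix -ene-.
The numbering direction is chosen so that numbering from this end puts the double bond at C-2 rather than C-9.
With this numbering: the double bond between C-2 and C-3; two fluoro groups at C-7; an iodo group at C-4.
The substituents are ordered alphabetically, ignoring any di-/tri- multipliers.
Assembling the pieces gives 7,7-difluoro-4-iodoundec-2-ene.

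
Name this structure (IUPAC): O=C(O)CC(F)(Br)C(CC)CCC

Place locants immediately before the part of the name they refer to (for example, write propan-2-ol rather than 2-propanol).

3-bromo-4-ethyl-3-fluoroheptanoic acid

The longest chain bearing the –COOH group is 7 carbons long (heptane).
The highest-priority functional group is a carboxylic acid (terminal –COOH), so the name ends in -oic acid.
Choose the numbering such that the carboxylic acid carbon is C-1 by definition.
That gives a bromo group at C-3; an ethyl group at C-4; a fluoro group at C-3.
Prefixes are listed alphabetically: bromo, ethyl, fluoro.
Assembling the pieces gives 3-bromo-4-ethyl-3-fluoroheptanoic acid.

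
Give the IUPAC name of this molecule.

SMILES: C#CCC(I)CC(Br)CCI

Counting along the main chain through the multiple bond gives 8 carbons: the parent is octane.
A C≡C triple bond in the chain gives the infix -yne-.
The numbering direction is chosen so that numbering from this end puts the triple bond at C-1 rather than C-7.
That gives the triple bond between C-1 and C-2; a bromo group at C-6; iodo groups at C-4 and C-8.
Prefixes are listed alphabetically: bromo, iodo.
The name is 6-bromo-4,8-diiodooct-1-yne.

6-bromo-4,8-diiodooct-1-yne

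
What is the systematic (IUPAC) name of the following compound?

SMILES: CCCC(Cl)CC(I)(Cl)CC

3,5-dichloro-3-iodooctane

The parent chain contains 8 carbons (octane).
Number the chain so that the substituent locant set {3,3,5} is lower than {4,6,6} at the first point of difference.
That gives chloro groups at C-3 and C-5; an iodo group at C-3.
The substituents are ordered alphabetically, ignoring any di-/tri- multipliers.
Putting it together: 3,5-dichloro-3-iodooctane.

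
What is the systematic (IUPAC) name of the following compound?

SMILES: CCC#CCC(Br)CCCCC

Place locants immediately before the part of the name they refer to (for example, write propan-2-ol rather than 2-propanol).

6-bromoundec-3-yne

The longest chain bearing the multiple bond is 11 carbons long (undecane).
The chain contains a C≡C triple bond, so the unsaturation ending is -yne.
Number the chain so that numbering from this end puts the triple bond at C-3 rather than C-8.
That gives the triple bond between C-3 and C-4; a bromo group at C-6.
The name is 6-bromoundec-3-yne.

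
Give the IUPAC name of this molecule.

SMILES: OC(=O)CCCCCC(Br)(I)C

Counting along the main chain through the –COOH group gives 8 carbons: the parent is octane.
The highest-priority functional group is a carboxylic acid (terminal –COOH), so the name ends in -oic acid.
The numbering direction is chosen so that the carboxylic acid carbon is C-1 by definition.
That gives a bromo group at C-7; an iodo group at C-7.
The substituents are ordered alphabetically, ignoring any di-/tri- multipliers.
Assembling the pieces gives 7-bromo-7-iodooctanoic acid.

7-bromo-7-iodooctanoic acid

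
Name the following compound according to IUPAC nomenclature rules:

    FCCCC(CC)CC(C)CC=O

The longest carbon chain that includes the –CHO group has 8 carbons, so the parent hydride is octane.
The principal characteristic group is an aldehyde (terminal –CHO), named with the suffix -al.
The numbering direction is chosen so that the aldehyde carbon is C-1 by definition.
With this numbering: an ethyl group at C-5; a fluoro group at C-8; a methyl group at C-3.
Prefixes are listed alphabetically: ethyl, fluoro, methyl.
The name is 5-ethyl-8-fluoro-3-methyloctanal.

5-ethyl-8-fluoro-3-methyloctanal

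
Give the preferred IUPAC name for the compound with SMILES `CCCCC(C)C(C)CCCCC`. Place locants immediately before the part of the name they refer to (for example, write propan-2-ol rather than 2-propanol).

The parent chain contains 11 carbons (undecane).
Choose the numbering such that the substituent locant set {5,6} is lower than {6,7} at the first point of difference.
This places methyl groups at C-5 and C-6.
Assembling the pieces gives 5,6-dimethylundecane.

5,6-dimethylundecane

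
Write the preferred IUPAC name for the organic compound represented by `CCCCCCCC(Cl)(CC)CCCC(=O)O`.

The longest chain bearing the –COOH group is 12 carbons long (dodecane).
A carboxylic acid (terminal –COOH) is the principal characteristic group, giving the suffix -oic acid.
The numbering direction is chosen so that the carboxylic acid carbon is C-1 by definition.
With this numbering: a chloro group at C-5; an ethyl group at C-5.
The substituents are ordered alphabetically, ignoring any di-/tri- multipliers.
The name is 5-chloro-5-ethyldodecanoic acid.

5-chloro-5-ethyldodecanoic acid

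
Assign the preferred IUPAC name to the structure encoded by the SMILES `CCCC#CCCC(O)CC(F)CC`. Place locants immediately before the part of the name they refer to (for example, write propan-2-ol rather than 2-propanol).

3-fluorododec-8-yn-5-ol

The longest carbon chain that includes the –OH group and the multiple bond has 12 carbons, so the parent hydride is dodecane.
An alcohol (–OH) is the principal characteristic group, giving the suffix -ol.
There is one C≡C triple bond, indicated by the ending -yne.
Choose the numbering such that numbering from this end puts the hydroxyl group at C-5 rather than C-8.
This places the hydroxyl at C-5; the triple bond between C-8 and C-9; a fluoro group at C-3.
Putting it together: 3-fluorododec-8-yn-5-ol.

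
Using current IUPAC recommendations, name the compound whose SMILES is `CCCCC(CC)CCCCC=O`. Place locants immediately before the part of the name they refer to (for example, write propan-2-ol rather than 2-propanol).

The longest chain bearing the –CHO group is 10 carbons long (decane).
An aldehyde (terminal –CHO) is the principal characteristic group, giving the suffix -al.
The numbering direction is chosen so that the aldehyde carbon is C-1 by definition.
With this numbering: an ethyl group at C-6.
Putting it together: 6-ethyldecanal.

6-ethyldecanal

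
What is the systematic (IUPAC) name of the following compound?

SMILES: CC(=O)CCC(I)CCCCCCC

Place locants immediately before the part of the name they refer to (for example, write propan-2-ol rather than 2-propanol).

5-iodododecan-2-one

Counting along the main chain through the carbonyl gives 12 carbons: the parent is dodecane.
A ketone (C=O on an internal carbon) is the principal characteristic group, giving the suffix -one.
Number the chain so that numbering from this end puts the carbonyl group at C-2 rather than C-11.
That gives the carbonyl at C-2; an iodo group at C-5.
Assembling the pieces gives 5-iodododecan-2-one.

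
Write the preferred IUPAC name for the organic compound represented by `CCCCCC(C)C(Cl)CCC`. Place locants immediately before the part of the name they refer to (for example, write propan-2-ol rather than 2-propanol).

The longest carbon chain is 10 atoms: the parent is decane.
Number the chain so that the substituent locant set {4,5} is lower than {6,7} at the first point of difference.
With this numbering: a chloro group at C-4; a methyl group at C-5.
Prefixes are listed alphabetically: chloro, methyl.
Assembling the pieces gives 4-chloro-5-methyldecane.

4-chloro-5-methyldecane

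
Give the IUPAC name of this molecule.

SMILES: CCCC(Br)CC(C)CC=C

6-bromo-4-methylnon-1-ene

The longest chain bearing the multiple bond is 9 carbons long (nonane).
A C=C double bond in the chain gives the infix -ene-.
Number the chain so that numbering from this end puts the double bond at C-1 rather than C-8.
This places the double bond between C-1 and C-2; a bromo group at C-6; a methyl group at C-4.
Substituent prefixes are cited in alphabetical order (multiplying prefixes like di-/tri- are ignored for ordering).
Assembling the pieces gives 6-bromo-4-methylnon-1-ene.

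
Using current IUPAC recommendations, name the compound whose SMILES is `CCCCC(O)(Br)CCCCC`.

5-bromodecan-5-ol

The longest carbon chain that includes the –OH group has 10 carbons, so the parent hydride is decane.
The highest-priority functional group is an alcohol (–OH), so the name ends in -ol.
The numbering direction is chosen so that numbering from this end puts the hydroxyl group at C-5 rather than C-6.
That gives the hydroxyl at C-5; a bromo group at C-5.
The name is 5-bromodecan-5-ol.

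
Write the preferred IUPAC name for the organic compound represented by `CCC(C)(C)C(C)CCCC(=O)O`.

The longest carbon chain that includes the –COOH group has 8 carbons, so the parent hydride is octane.
The principal characteristic group is a carboxylic acid (terminal –COOH), named with the suffix -oic acid.
Choose the numbering such that the carboxylic acid carbon is C-1 by definition.
With this numbering: methyl groups at C-5 and C-6 (×2).
Assembling the pieces gives 5,6,6-trimethyloctanoic acid.

5,6,6-trimethyloctanoic acid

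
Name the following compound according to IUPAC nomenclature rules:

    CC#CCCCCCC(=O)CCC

dodec-10-yn-4-one

The longest chain bearing the carbonyl and the multiple bond is 12 carbons long (dodecane).
A ketone (C=O on an internal carbon) is the principal characteristic group, giving the suffix -one.
The chain contains a C≡C triple bond, so the unsaturation ending is -yne.
Choose the numbering such that numbering from this end puts the carbonyl group at C-4 rather than C-9.
That gives the carbonyl at C-4; the triple bond between C-10 and C-11.
Assembling the pieces gives dodec-10-yn-4-one.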